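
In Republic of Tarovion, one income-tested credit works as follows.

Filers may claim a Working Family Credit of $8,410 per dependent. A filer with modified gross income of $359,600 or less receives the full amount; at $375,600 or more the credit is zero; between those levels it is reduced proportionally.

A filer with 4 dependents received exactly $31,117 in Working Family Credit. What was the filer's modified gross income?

Full credit = 4 × $8,410 = $33,640.
$31,117 is 31,117/33,640 of the full $33,640, so 2,523/33,640 of the $16,000 range has been used: income = $359,600 + $16,000 × 2,523/33,640 = $360,800.

$360,800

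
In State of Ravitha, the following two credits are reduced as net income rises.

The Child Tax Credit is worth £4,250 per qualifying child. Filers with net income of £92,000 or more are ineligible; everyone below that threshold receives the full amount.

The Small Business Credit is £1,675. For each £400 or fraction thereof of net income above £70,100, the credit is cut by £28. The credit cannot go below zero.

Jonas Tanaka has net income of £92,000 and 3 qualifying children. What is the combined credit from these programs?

Child Tax Credit: base = 3 × £4,250 = £12,750. £92,000 meets or exceeds the £92,000 cutoff, so the credit is £0.
Small Business Credit: income exceeds £70,100 by £21,900, which is 55 full-or-partial £400 increments; reduction = 55 × £28 = £1,540, leaving £135.
Total: £0 + £135 = £135.

£135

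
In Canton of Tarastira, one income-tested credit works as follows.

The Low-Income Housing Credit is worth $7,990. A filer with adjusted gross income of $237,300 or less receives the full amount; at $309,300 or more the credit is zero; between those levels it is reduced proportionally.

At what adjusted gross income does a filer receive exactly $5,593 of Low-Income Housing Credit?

$5,593 is 5,593/7,990 of the full $7,990, so 2,397/7,990 of the $72,000 range has been used: income = $237,300 + $72,000 × 2,397/7,990 = $258,900.

$258,900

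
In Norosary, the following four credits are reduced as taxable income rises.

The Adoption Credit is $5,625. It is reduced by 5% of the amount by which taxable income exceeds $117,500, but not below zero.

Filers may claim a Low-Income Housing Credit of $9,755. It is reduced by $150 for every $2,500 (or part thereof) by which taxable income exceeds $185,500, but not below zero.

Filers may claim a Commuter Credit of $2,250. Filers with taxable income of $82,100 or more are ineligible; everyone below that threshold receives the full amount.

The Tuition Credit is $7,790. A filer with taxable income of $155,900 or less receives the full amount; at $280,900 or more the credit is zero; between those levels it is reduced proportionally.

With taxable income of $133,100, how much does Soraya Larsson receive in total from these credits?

Adoption Credit: 5% of the $15,600 excess over $117,500 is $780; credit = $5,625 − $780 = $4,845.
Low-Income Housing Credit: $133,100 is at or below the $185,500 threshold, so the full $9,755 applies.
Commuter Credit: $133,100 meets or exceeds the $82,100 cutoff, so the credit is $0.
Tuition Credit: $133,100 is at or below the $155,900 threshold, so the full $7,790 applies.
Total: $4,845 + $9,755 + $0 + $7,790 = $22,390.

$22,390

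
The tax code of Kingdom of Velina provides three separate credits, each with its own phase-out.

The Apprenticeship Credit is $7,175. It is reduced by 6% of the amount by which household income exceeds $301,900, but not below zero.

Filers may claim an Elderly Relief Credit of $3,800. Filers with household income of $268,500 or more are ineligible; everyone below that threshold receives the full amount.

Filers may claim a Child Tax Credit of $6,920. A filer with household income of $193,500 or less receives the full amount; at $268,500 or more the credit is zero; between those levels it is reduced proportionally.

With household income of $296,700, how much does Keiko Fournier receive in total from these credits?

Apprenticeship Credit: $296,700 is at or below the $301,900 threshold, so the full $7,175 applies.
Elderly Relief Credit: $296,700 meets or exceeds the $268,500 cutoff, so the credit is $0.
Child Tax Credit: $296,700 is at or above $268,500, so the credit is $0.
Total: $7,175 + $0 + $0 = $7,175.

$7,175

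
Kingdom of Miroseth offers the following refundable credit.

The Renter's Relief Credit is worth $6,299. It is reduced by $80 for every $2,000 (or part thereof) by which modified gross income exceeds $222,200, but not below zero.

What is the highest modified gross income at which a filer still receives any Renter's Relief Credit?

$378,200

After 78 increments the reduction is 78 × $80 = $6,240, leaving $59; one more increment wipes it out. Increment 78 ends at excess 78 × $2,000 = $156,000, so the highest qualifying income is $222,200 + $156,000 = $378,200.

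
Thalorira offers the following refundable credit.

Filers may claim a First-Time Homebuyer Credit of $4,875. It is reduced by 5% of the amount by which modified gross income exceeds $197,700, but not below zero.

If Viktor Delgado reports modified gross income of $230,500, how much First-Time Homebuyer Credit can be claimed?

First-Time Homebuyer Credit: 5% of the $32,800 excess over $197,700 is $1,640; credit = $4,875 − $1,640 = $3,235.

$3,235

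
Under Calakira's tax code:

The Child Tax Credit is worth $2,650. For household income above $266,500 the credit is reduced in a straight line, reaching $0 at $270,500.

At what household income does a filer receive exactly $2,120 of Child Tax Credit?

$267,300

$2,120 is 2,120/2,650 of the full $2,650, so 530/2,650 of the $4,000 range has been used: income = $266,500 + $4,000 × 530/2,650 = $267,300.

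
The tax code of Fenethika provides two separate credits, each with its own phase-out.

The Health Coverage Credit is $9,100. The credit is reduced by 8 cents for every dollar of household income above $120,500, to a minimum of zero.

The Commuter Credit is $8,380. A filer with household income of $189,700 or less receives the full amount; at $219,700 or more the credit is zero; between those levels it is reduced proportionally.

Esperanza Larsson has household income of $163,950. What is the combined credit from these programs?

$14,004

Health Coverage Credit: 8% of the $43,450 excess over $120,500 is $3,476; credit = $9,100 − $3,476 = $5,624.
Commuter Credit: $163,950 is at or below the $189,700 threshold, so the full $8,380 applies.
Total: $5,624 + $8,380 = $14,004.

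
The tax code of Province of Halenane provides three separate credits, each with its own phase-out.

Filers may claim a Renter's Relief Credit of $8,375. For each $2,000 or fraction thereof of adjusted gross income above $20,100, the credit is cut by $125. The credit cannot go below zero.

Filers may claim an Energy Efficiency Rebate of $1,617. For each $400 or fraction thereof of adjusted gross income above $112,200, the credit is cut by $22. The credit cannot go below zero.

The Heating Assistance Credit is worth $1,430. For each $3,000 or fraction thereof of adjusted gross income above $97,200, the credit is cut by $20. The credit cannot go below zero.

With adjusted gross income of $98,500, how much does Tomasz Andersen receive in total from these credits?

Renter's Relief Credit: income exceeds $20,100 by $78,400, which is 40 full-or-partial $2,000 increments; reduction = 40 × $125 = $5,000, leaving $3,375.
Energy Efficiency Rebate: $98,500 is at or below the $112,200 threshold, so the full $1,617 applies.
Heating Assistance Credit: income exceeds $97,200 by $1,300, which is 1 full-or-partial $3,000 increment; reduction = 1 × $20 = $20, leaving $1,410.
Total: $3,375 + $1,617 + $1,410 = $6,402.

$6,402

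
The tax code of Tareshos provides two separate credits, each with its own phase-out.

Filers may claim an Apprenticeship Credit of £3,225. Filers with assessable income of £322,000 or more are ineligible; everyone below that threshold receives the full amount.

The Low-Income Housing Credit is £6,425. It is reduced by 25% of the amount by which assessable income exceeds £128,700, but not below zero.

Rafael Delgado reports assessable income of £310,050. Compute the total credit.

£3,225

Apprenticeship Credit: £310,050 is below the £322,000 cutoff, so the full £3,225 applies.
Low-Income Housing Credit: 25% of the £181,350 excess over £128,700 is £45,337.50 ≥ base, so the credit is £0.
Total: £3,225 + £0 = £3,225.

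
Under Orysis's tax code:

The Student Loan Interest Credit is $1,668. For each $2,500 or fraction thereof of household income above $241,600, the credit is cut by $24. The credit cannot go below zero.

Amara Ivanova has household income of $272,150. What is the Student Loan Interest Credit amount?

$1,356

Student Loan Interest Credit: income exceeds $241,600 by $30,550, which is 13 full-or-partial $2,500 increments; reduction = 13 × $24 = $312, leaving $1,356.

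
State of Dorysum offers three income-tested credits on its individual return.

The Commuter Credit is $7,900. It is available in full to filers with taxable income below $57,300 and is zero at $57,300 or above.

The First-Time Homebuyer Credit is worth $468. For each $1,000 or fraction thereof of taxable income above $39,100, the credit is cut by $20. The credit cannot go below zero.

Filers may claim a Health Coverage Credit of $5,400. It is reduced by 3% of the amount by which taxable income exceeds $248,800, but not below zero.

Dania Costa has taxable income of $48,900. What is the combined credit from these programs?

Commuter Credit: $48,900 is below the $57,300 cutoff, so the full $7,900 applies.
First-Time Homebuyer Credit: income exceeds $39,100 by $9,800, which is 10 full-or-partial $1,000 increments; reduction = 10 × $20 = $200, leaving $268.
Health Coverage Credit: $48,900 is at or below the $248,800 threshold, so the full $5,400 applies.
Total: $7,900 + $268 + $5,400 = $13,568.

$13,568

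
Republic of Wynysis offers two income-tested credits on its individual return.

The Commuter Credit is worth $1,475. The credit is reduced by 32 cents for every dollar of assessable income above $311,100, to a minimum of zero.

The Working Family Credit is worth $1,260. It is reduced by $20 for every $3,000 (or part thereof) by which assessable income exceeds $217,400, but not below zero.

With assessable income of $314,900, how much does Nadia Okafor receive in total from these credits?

Commuter Credit: 32% of the $3,800 excess over $311,100 is $1,216; credit = $1,475 − $1,216 = $259.
Working Family Credit: income exceeds $217,400 by $97,500, which is 33 full-or-partial $3,000 increments; reduction = 33 × $20 = $660, leaving $600.
Total: $259 + $600 = $859.

$859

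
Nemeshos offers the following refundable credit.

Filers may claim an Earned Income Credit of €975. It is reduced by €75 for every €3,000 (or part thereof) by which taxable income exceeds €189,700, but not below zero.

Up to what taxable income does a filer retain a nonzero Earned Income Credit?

€225,700

After 12 increments the reduction is 12 × €75 = €900, leaving €75; one more increment wipes it out. Increment 12 ends at excess 12 × €3,000 = €36,000, so the highest qualifying income is €189,700 + €36,000 = €225,700.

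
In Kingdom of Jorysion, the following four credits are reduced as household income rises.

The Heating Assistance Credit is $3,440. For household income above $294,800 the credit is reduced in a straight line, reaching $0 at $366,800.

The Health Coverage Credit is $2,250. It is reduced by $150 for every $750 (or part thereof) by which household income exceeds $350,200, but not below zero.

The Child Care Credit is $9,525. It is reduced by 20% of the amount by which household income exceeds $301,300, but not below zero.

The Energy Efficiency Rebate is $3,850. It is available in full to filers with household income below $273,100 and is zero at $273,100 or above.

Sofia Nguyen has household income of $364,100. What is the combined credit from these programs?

$129

Heating Assistance Credit: $364,100 is $69,300 into a $72,000 phase-out range, leaving 2,700/72,000 of the credit: $3,440 × 2,700/72,000 = $129.
Health Coverage Credit: income exceeds $350,200 by $13,900 → 19 increments × $150 = $2,850 ≥ base, so the credit is $0.
Child Care Credit: 20% of the $62,800 excess over $301,300 is $12,560 ≥ base, so the credit is $0.
Energy Efficiency Rebate: $364,100 meets or exceeds the $273,100 cutoff, so the credit is $0.
Total: $129 + $0 + $0 + $0 = $129.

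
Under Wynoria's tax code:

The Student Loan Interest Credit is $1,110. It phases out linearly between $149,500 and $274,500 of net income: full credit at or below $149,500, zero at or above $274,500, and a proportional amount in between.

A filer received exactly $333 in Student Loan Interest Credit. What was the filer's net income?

$237,000

$333 is 333/1,110 of the full $1,110, so 777/1,110 of the $125,000 range has been used: income = $149,500 + $125,000 × 777/1,110 = $237,000.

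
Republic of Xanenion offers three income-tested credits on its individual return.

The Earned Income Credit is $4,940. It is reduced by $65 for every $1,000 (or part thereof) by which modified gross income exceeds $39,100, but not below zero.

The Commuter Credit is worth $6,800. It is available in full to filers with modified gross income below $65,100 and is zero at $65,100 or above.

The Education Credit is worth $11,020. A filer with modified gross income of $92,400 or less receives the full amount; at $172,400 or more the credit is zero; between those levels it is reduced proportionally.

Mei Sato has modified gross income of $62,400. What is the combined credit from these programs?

Earned Income Credit: income exceeds $39,100 by $23,300, which is 24 full-or-partial $1,000 increments; reduction = 24 × $65 = $1,560, leaving $3,380.
Commuter Credit: $62,400 is below the $65,100 cutoff, so the full $6,800 applies.
Education Credit: $62,400 is at or below the $92,400 threshold, so the full $11,020 applies.
Total: $3,380 + $6,800 + $11,020 = $21,200.

$21,200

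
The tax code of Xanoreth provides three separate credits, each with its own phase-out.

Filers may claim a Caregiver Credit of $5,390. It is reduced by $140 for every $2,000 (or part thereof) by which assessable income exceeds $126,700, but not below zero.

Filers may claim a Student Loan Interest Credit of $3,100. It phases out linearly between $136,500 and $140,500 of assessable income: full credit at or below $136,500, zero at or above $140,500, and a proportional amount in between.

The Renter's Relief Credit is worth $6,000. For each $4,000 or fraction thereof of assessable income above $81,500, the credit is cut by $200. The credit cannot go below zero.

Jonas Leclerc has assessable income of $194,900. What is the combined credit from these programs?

Caregiver Credit: income exceeds $126,700 by $68,200, which is 35 full-or-partial $2,000 increments; reduction = 35 × $140 = $4,900, leaving $490.
Student Loan Interest Credit: $194,900 is at or above $140,500, so the credit is $0.
Renter's Relief Credit: income exceeds $81,500 by $113,400, which is 29 full-or-partial $4,000 increments; reduction = 29 × $200 = $5,800, leaving $200.
Total: $490 + $0 + $200 = $690.

$690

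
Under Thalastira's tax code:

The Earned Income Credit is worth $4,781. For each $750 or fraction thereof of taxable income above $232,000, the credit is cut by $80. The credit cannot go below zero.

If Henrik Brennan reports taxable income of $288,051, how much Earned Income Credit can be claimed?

$0

Earned Income Credit: income exceeds $232,000 by $56,051 → 75 increments × $80 = $6,000 ≥ base, so the credit is $0.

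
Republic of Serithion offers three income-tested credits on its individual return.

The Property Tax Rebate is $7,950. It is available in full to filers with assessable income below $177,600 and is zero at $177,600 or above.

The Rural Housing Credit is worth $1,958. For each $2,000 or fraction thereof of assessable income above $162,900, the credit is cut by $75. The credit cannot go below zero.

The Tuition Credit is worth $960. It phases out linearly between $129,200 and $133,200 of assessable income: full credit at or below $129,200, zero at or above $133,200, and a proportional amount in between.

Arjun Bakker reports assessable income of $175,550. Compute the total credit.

Property Tax Rebate: $175,550 is below the $177,600 cutoff, so the full $7,950 applies.
Rural Housing Credit: income exceeds $162,900 by $12,650, which is 7 full-or-partial $2,000 increments; reduction = 7 × $75 = $525, leaving $1,433.
Tuition Credit: $175,550 is at or above $133,200, so the credit is $0.
Total: $7,950 + $1,433 + $0 = $9,383.

$9,383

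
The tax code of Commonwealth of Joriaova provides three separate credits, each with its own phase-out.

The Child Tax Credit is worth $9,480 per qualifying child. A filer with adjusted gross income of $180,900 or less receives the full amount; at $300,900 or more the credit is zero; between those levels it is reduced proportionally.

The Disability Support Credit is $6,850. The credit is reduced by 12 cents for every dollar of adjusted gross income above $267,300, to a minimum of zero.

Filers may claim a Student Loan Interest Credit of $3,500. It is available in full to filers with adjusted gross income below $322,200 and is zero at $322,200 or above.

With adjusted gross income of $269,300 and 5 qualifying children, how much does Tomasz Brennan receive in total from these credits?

Child Tax Credit: base = 5 × $9,480 = $47,400. $269,300 is $88,400 into a $120,000 phase-out range, leaving 31,600/120,000 of the credit: $47,400 × 31,600/120,000 = $12,482.
Disability Support Credit: 12% of the $2,000 excess over $267,300 is $240; credit = $6,850 − $240 = $6,610.
Student Loan Interest Credit: $269,300 is below the $322,200 cutoff, so the full $3,500 applies.
Total: $12,482 + $6,610 + $3,500 = $22,592.

$22,592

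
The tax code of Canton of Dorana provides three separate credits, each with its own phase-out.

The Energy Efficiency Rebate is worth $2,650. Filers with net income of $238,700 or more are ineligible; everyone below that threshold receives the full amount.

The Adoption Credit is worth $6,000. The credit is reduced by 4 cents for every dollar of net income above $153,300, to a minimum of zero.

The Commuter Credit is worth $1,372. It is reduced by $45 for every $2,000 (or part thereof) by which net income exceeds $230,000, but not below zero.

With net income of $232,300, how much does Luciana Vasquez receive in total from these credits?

$6,772

Energy Efficiency Rebate: $232,300 is below the $238,700 cutoff, so the full $2,650 applies.
Adoption Credit: 4% of the $79,000 excess over $153,300 is $3,160; credit = $6,000 − $3,160 = $2,840.
Commuter Credit: income exceeds $230,000 by $2,300, which is 2 full-or-partial $2,000 increments; reduction = 2 × $45 = $90, leaving $1,282.
Total: $2,650 + $2,840 + $1,282 = $6,772.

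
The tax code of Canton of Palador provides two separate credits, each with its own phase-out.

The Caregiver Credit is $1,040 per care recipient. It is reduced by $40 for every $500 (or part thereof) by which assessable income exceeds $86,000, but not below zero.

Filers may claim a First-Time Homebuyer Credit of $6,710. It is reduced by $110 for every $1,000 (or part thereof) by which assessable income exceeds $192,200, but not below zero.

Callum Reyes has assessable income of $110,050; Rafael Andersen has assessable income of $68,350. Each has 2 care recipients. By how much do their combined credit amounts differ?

Callum ($110,050): Caregiver Credit: base = 2 × $1,040 = $2,080. income exceeds $86,000 by $24,050, which is 49 full-or-partial $500 increments; reduction = 49 × $40 = $1,960, leaving $120. First-Time Homebuyer Credit: $110,050 is at or below the $192,200 threshold, so the full $6,710 applies. total $120 + $6,710 = $6,830
Rafael ($68,350): Caregiver Credit: base = 2 × $1,040 = $2,080. $68,350 is at or below the $86,000 threshold, so the full $2,080 applies. First-Time Homebuyer Credit: $68,350 is at or below the $192,200 threshold, so the full $6,710 applies. total $2,080 + $6,710 = $8,790
Difference: |$6,830 − $8,790| = $1,960.

$1,960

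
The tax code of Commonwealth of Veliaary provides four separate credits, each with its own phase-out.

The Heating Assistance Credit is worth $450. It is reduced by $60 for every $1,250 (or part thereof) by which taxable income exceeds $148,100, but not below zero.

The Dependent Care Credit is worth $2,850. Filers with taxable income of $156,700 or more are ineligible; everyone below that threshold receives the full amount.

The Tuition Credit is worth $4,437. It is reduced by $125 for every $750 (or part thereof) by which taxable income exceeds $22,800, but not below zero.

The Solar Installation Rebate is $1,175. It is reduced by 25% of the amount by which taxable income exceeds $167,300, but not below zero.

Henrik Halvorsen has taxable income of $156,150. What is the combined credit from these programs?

Heating Assistance Credit: income exceeds $148,100 by $8,050, which is 7 full-or-partial $1,250 increments; reduction = 7 × $60 = $420, leaving $30.
Dependent Care Credit: $156,150 is below the $156,700 cutoff, so the full $2,850 applies.
Tuition Credit: income exceeds $22,800 by $133,350 → 178 increments × $125 = $22,250 ≥ base, so the credit is $0.
Solar Installation Rebate: $156,150 is at or below the $167,300 threshold, so the full $1,175 applies.
Total: $30 + $2,850 + $0 + $1,175 = $4,055.

$4,055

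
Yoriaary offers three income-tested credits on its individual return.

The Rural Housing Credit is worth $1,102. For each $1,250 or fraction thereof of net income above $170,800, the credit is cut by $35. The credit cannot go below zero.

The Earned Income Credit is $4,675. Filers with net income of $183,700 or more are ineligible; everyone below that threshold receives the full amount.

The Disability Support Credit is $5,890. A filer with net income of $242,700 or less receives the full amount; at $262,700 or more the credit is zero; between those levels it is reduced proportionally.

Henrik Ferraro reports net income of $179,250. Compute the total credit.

$11,422

Rural Housing Credit: income exceeds $170,800 by $8,450, which is 7 full-or-partial $1,250 increments; reduction = 7 × $35 = $245, leaving $857.
Earned Income Credit: $179,250 is below the $183,700 cutoff, so the full $4,675 applies.
Disability Support Credit: $179,250 is at or below the $242,700 threshold, so the full $5,890 applies.
Total: $857 + $4,675 + $5,890 = $11,422.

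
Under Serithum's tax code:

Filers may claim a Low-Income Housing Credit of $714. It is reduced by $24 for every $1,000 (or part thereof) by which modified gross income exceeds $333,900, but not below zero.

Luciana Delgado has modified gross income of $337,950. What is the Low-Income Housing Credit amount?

Low-Income Housing Credit: income exceeds $333,900 by $4,050, which is 5 full-or-partial $1,000 increments; reduction = 5 × $24 = $120, leaving $594.

$594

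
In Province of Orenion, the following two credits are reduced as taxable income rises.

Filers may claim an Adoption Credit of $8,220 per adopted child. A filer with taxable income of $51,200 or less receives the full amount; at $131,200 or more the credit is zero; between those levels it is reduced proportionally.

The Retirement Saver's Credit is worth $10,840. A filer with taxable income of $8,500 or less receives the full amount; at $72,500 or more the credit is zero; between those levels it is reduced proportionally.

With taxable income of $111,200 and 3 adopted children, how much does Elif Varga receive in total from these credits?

$6,165

Adoption Credit: base = 3 × $8,220 = $24,660. $111,200 is $60,000 into a $80,000 phase-out range, leaving 20,000/80,000 of the credit: $24,660 × 20,000/80,000 = $6,165.
Retirement Saver's Credit: $111,200 is at or above $72,500, so the credit is $0.
Total: $6,165 + $0 = $6,165.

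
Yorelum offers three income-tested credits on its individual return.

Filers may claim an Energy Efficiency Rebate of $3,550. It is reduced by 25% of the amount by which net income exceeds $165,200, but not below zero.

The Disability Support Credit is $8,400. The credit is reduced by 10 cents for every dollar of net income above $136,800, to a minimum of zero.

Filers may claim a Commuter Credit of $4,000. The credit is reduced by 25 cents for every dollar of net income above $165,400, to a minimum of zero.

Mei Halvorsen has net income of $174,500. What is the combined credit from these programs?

Energy Efficiency Rebate: 25% of the $9,300 excess over $165,200 is $2,325; credit = $3,550 − $2,325 = $1,225.
Disability Support Credit: 10% of the $37,700 excess over $136,800 is $3,770; credit = $8,400 − $3,770 = $4,630.
Commuter Credit: 25% of the $9,100 excess over $165,400 is $2,275; credit = $4,000 − $2,275 = $1,725.
Total: $1,225 + $4,630 + $1,725 = $7,580.

$7,580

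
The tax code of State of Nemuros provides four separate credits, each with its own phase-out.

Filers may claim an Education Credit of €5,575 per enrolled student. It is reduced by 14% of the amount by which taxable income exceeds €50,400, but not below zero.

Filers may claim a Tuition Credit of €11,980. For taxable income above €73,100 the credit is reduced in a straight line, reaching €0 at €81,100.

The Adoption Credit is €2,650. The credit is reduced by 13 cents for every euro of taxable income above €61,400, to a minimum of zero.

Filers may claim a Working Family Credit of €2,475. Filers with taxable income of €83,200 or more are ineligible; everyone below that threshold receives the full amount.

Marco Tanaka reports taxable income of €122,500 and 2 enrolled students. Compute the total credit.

€1,056

Education Credit: base = 2 × €5,575 = €11,150. 14% of the €72,100 excess over €50,400 is €10,094; credit = €11,150 − €10,094 = €1,056.
Tuition Credit: €122,500 is at or above €81,100, so the credit is €0.
Adoption Credit: 13% of the €61,100 excess over €61,400 is €7,943 ≥ base, so the credit is €0.
Working Family Credit: €122,500 meets or exceeds the €83,200 cutoff, so the credit is €0.
Total: €1,056 + €0 + €0 + €0 = €1,056.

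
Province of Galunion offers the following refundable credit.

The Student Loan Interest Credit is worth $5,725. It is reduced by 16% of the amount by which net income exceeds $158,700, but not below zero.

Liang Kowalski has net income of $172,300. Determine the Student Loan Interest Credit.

$3,549

Student Loan Interest Credit: 16% of the $13,600 excess over $158,700 is $2,176; credit = $5,725 − $2,176 = $3,549.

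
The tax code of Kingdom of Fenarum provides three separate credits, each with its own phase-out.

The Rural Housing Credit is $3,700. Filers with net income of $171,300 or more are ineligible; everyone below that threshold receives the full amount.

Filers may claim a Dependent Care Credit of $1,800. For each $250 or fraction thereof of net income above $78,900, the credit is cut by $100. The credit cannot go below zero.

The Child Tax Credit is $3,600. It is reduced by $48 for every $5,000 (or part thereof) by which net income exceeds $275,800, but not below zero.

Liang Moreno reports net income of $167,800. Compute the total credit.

Rural Housing Credit: $167,800 is below the $171,300 cutoff, so the full $3,700 applies.
Dependent Care Credit: income exceeds $78,900 by $88,900 → 356 increments × $100 = $35,600 ≥ base, so the credit is $0.
Child Tax Credit: $167,800 is at or below the $275,800 threshold, so the full $3,600 applies.
Total: $3,700 + $0 + $3,600 = $7,300.

$7,300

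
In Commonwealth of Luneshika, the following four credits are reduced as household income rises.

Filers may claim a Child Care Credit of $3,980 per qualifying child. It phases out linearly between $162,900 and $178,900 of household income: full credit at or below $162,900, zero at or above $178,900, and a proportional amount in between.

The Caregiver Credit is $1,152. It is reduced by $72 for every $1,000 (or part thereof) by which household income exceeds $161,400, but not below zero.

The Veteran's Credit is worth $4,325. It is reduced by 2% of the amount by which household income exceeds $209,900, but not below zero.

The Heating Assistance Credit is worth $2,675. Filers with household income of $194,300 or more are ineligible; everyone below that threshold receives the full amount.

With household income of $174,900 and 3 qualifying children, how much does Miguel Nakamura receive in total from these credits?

Child Care Credit: base = 3 × $3,980 = $11,940. $174,900 is $12,000 into a $16,000 phase-out range, leaving 4,000/16,000 of the credit: $11,940 × 4,000/16,000 = $2,985.
Caregiver Credit: income exceeds $161,400 by $13,500, which is 14 full-or-partial $1,000 increments; reduction = 14 × $72 = $1,008, leaving $144.
Veteran's Credit: $174,900 is at or below the $209,900 threshold, so the full $4,325 applies.
Heating Assistance Credit: $174,900 is below the $194,300 cutoff, so the full $2,675 applies.
Total: $2,985 + $144 + $4,325 + $2,675 = $10,129.

$10,129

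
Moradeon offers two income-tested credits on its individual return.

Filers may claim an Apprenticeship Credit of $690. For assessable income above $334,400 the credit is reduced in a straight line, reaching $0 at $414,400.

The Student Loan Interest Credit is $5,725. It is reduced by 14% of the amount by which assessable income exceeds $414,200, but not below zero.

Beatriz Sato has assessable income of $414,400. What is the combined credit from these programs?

Apprenticeship Credit: $414,400 is at or above $414,400, so the credit is $0.
Student Loan Interest Credit: 14% of the $200 excess over $414,200 is $28; credit = $5,725 − $28 = $5,697.
Total: $0 + $5,697 = $5,697.

$5,697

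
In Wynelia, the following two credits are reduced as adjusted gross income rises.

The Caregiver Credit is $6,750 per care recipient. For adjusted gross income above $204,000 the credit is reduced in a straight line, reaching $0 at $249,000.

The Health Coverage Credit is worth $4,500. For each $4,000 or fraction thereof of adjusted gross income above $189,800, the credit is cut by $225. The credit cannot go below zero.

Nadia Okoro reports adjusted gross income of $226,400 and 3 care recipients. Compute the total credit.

Caregiver Credit: base = 3 × $6,750 = $20,250. $226,400 is $22,400 into a $45,000 phase-out range, leaving 22,600/45,000 of the credit: $20,250 × 22,600/45,000 = $10,170.
Health Coverage Credit: income exceeds $189,800 by $36,600, which is 10 full-or-partial $4,000 increments; reduction = 10 × $225 = $2,250, leaving $2,250.
Total: $10,170 + $2,250 = $12,420.

$12,420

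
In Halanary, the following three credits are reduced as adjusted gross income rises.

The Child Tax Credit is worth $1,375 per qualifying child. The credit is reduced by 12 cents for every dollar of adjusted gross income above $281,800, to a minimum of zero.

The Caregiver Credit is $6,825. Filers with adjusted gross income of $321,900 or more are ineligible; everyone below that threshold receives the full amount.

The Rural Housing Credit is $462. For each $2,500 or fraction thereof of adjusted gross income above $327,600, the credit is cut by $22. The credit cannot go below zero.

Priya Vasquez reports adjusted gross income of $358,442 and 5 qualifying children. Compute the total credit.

$176

Child Tax Credit: base = 5 × $1,375 = $6,875. 12% of the $76,642 excess over $281,800 is $9,197.04 ≥ base, so the credit is $0.
Caregiver Credit: $358,442 meets or exceeds the $321,900 cutoff, so the credit is $0.
Rural Housing Credit: income exceeds $327,600 by $30,842, which is 13 full-or-partial $2,500 increments; reduction = 13 × $22 = $286, leaving $176.
Total: $0 + $0 + $176 = $176.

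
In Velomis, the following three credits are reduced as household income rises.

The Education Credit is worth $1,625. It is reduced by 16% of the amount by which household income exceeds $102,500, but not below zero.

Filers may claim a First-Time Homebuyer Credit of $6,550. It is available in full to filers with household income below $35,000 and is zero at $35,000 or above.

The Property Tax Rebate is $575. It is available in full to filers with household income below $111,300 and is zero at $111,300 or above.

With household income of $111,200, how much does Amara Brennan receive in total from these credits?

Education Credit: 16% of the $8,700 excess over $102,500 is $1,392; credit = $1,625 − $1,392 = $233.
First-Time Homebuyer Credit: $111,200 meets or exceeds the $35,000 cutoff, so the credit is $0.
Property Tax Rebate: $111,200 is below the $111,300 cutoff, so the full $575 applies.
Total: $233 + $0 + $575 = $808.

$808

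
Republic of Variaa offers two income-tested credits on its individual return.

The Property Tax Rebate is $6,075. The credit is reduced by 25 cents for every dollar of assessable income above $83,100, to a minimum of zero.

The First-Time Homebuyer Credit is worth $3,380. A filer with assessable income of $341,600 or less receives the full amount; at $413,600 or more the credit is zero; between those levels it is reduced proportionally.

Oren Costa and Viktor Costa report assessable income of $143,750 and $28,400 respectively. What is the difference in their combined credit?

Oren ($143,750): Property Tax Rebate: 25% of the $60,650 excess over $83,100 is $15,162.50 ≥ base, so the credit is $0. First-Time Homebuyer Credit: $143,750 is at or below the $341,600 threshold, so the full $3,380 applies. total $0 + $3,380 = $3,380
Viktor ($28,400): Property Tax Rebate: $28,400 is at or below the $83,100 threshold, so the full $6,075 applies. First-Time Homebuyer Credit: $28,400 is at or below the $341,600 threshold, so the full $3,380 applies. total $6,075 + $3,380 = $9,455
Difference: |$3,380 − $9,455| = $6,075.

$6,075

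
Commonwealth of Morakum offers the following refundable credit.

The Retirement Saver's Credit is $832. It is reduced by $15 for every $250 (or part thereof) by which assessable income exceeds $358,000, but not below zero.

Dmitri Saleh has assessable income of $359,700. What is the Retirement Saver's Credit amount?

$727

Retirement Saver's Credit: income exceeds $358,000 by $1,700, which is 7 full-or-partial $250 increments; reduction = 7 × $15 = $105, leaving $727.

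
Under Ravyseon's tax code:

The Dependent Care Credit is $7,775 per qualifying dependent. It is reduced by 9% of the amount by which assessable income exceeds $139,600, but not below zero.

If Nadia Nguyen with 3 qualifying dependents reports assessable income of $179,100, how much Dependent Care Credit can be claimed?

$19,770

Dependent Care Credit: base = 3 × $7,775 = $23,325. 9% of the $39,500 excess over $139,600 is $3,555; credit = $23,325 − $3,555 = $19,770.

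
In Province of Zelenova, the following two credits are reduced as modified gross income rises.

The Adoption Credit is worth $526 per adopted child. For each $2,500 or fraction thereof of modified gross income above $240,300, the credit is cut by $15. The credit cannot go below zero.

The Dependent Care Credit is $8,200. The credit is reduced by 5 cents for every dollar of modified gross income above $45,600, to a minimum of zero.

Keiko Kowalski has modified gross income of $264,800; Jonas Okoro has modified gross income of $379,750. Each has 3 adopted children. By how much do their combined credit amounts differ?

$690

Keiko ($264,800): Adoption Credit: base = 3 × $526 = $1,578. income exceeds $240,300 by $24,500, which is 10 full-or-partial $2,500 increments; reduction = 10 × $15 = $150, leaving $1,428. Dependent Care Credit: 5% of the $219,200 excess over $45,600 is $10,960 ≥ base, so the credit is $0. total $1,428 + $0 = $1,428
Jonas ($379,750): Adoption Credit: base = 3 × $526 = $1,578. income exceeds $240,300 by $139,450, which is 56 full-or-partial $2,500 increments; reduction = 56 × $15 = $840, leaving $738. Dependent Care Credit: 5% of the $334,150 excess over $45,600 is $16,707.50 ≥ base, so the credit is $0. total $738 + $0 = $738
Difference: |$1,428 − $738| = $690.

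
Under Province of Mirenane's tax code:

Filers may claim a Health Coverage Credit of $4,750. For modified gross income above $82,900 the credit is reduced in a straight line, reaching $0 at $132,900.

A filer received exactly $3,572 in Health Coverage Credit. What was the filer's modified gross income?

$95,300

$3,572 is 3,572/4,750 of the full $4,750, so 1,178/4,750 of the $50,000 range has been used: income = $82,900 + $50,000 × 1,178/4,750 = $95,300.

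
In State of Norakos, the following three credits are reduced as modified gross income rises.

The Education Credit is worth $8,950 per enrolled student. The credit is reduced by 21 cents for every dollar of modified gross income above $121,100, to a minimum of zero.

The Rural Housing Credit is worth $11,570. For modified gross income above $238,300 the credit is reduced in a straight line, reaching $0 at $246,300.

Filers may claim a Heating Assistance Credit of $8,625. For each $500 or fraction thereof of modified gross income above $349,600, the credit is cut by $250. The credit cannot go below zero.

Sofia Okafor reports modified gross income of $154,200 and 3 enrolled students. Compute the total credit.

$40,094

Education Credit: base = 3 × $8,950 = $26,850. 21% of the $33,100 excess over $121,100 is $6,951; credit = $26,850 − $6,951 = $19,899.
Rural Housing Credit: $154,200 is at or below the $238,300 threshold, so the full $11,570 applies.
Heating Assistance Credit: $154,200 is at or below the $349,600 threshold, so the full $8,625 applies.
Total: $19,899 + $11,570 + $8,625 = $40,094.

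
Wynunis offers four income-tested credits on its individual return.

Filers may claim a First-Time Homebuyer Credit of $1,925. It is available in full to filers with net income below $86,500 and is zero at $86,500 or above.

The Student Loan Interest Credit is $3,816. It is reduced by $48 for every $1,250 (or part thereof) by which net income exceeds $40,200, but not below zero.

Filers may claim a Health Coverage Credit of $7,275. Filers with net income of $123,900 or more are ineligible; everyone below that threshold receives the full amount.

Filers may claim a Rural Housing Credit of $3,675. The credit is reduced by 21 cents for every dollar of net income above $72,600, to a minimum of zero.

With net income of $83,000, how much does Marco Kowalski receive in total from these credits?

First-Time Homebuyer Credit: $83,000 is below the $86,500 cutoff, so the full $1,925 applies.
Student Loan Interest Credit: income exceeds $40,200 by $42,800, which is 35 full-or-partial $1,250 increments; reduction = 35 × $48 = $1,680, leaving $2,136.
Health Coverage Credit: $83,000 is below the $123,900 cutoff, so the full $7,275 applies.
Rural Housing Credit: 21% of the $10,400 excess over $72,600 is $2,184; credit = $3,675 − $2,184 = $1,491.
Total: $1,925 + $2,136 + $7,275 + $1,491 = $12,827.

$12,827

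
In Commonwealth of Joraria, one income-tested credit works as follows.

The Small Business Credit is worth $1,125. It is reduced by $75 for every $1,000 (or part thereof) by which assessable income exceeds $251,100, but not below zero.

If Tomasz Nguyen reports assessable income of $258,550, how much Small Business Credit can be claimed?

$525

Small Business Credit: income exceeds $251,100 by $7,450, which is 8 full-or-partial $1,000 increments; reduction = 8 × $75 = $600, leaving $525.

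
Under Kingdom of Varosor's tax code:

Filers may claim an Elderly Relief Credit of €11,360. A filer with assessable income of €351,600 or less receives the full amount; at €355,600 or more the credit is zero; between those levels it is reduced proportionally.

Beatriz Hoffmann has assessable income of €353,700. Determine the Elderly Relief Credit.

€5,396

Elderly Relief Credit: €353,700 is €2,100 into a €4,000 phase-out range, leaving 1,900/4,000 of the credit: €11,360 × 1,900/4,000 = €5,396.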